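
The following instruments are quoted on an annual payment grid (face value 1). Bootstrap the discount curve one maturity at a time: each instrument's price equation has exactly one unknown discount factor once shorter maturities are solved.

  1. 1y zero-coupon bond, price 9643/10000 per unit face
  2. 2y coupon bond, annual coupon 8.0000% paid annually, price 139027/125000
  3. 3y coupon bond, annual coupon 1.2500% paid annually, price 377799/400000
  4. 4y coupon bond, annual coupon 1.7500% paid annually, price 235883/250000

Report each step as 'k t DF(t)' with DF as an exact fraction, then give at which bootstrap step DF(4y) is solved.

step 1 [1y] zero: DF = P = 9643/10000 ≈ 0.964300
step 2 [2y] bond c/1=2/25: DF=(139027/125000 − 2/25·(0.964300))/(1+2/25) = 599/625 ≈ 0.958400
step 3 [3y] bond c/1=1/80: DF=(377799/400000 − 1/80·(0.964300+0.958400))/(1+1/80) = 9091/10000 ≈ 0.909100
step 4 [4y] bond c/1=7/400: DF=(235883/250000 − 7/400·(0.964300+0.958400+0.909100))/(1+7/400) = 4393/5000 ≈ 0.878600

1 1 9643/10000
2 2 599/625
3 3 9091/10000
4 4 4393/5000
DF(4y) is solved at step 4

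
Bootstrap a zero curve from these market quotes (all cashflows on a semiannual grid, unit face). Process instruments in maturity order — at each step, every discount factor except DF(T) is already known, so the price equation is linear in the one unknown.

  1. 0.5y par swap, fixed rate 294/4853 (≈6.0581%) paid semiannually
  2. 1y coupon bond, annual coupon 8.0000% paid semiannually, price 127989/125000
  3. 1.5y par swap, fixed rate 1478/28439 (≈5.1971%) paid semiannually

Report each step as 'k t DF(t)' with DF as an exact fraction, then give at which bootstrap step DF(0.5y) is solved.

1 1/2 4853/5000
2 1 592/625
3 3/2 9261/10000
DF(0.5y) is solved at step 1

step 1 [0.5y] swap r/2=147/4853: DF=(1 − 147/4853·(0))/(1+147/4853) = 4853/5000 ≈ 0.970600
step 2 [1y] bond c/2=1/25: DF=(127989/125000 − 1/25·(0.970600))/(1+1/25) = 592/625 ≈ 0.947200
step 3 [1.5y] swap r/2=739/28439: DF=(1 − 739/28439·(0.970600+0.947200))/(1+739/28439) = 9261/10000 ≈ 0.926100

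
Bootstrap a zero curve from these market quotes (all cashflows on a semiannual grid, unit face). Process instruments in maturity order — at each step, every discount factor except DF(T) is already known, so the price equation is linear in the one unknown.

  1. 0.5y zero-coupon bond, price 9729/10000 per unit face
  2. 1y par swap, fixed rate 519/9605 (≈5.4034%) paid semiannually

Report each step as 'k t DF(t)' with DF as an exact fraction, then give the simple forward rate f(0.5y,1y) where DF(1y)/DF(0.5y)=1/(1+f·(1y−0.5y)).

step 1 [0.5y] zero: DF = P = 9729/10000 ≈ 0.972900
step 2 [1y] swap r/2=519/19210: DF=(1 − 519/19210·(0.972900))/(1+519/19210) = 9481/10000 ≈ 0.948100

1 1/2 9729/10000
2 1 9481/10000
f(0.5y,1y) = ((9729/10000)/(9481/10000) − 1)/(1/2) = 496/9481 ≈ 5.2315%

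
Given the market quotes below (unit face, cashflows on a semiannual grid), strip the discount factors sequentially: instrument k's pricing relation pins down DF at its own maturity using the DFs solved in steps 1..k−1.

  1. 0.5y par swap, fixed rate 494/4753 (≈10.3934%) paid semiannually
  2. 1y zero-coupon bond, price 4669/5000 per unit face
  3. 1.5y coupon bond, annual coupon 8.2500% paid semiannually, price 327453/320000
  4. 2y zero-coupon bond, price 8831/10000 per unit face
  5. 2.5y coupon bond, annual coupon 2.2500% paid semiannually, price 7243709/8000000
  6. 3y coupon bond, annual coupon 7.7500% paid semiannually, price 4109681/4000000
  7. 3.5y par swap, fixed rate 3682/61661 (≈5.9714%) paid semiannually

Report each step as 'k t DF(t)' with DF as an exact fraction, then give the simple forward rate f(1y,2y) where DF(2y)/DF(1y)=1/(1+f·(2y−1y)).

1 1/2 4753/5000
2 1 4669/5000
3 3/2 9081/10000
4 2 8831/10000
5 5/2 1709/2000
6 3 8201/10000
7 7/2 8159/10000
f(1y,2y) = ((4669/5000)/(8831/10000) − 1)/(1) = 507/8831 ≈ 5.7411%

step 1 [0.5y] swap r/2=247/4753: DF=(1 − 247/4753·(0))/(1+247/4753) = 4753/5000 ≈ 0.950600
step 2 [1y] zero: DF = P = 4669/5000 ≈ 0.933800
step 3 [1.5y] bond c/2=33/800: DF=(327453/320000 − 33/800·(0.950600+0.933800))/(1+33/800) = 9081/10000 ≈ 0.908100
step 4 [2y] zero: DF = P = 8831/10000 ≈ 0.883100
step 5 [2.5y] bond c/2=9/800: DF=(7243709/8000000 − 9/800·(0.950600+0.933800+0.908100+0.883100))/(1+9/800) = 1709/2000 ≈ 0.854500
step 6 [3y] bond c/2=31/800: DF=(4109681/4000000 − 31/800·(0.950600+0.933800+0.908100+0.883100+0.854500))/(1+31/800) = 8201/10000 ≈ 0.820100
step 7 [3.5y] swap r/2=1841/61661: DF=(1 − 1841/61661·(0.950600+0.933800+0.908100+0.883100+0.854500+0.820100))/(1+1841/61661) = 8159/10000 ≈ 0.815900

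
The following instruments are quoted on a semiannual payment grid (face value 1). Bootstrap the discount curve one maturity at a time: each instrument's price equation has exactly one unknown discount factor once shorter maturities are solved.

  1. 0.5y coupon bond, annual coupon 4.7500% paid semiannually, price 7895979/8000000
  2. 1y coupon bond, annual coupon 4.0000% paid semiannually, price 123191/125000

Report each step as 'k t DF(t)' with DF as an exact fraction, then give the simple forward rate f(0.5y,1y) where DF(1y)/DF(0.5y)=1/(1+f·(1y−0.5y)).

1 1/2 9641/10000
2 1 9473/10000
f(0.5y,1y) = ((9641/10000)/(9473/10000) − 1)/(1/2) = 336/9473 ≈ 3.5469%

step 1 [0.5y] bond c/2=19/800: DF=(7895979/8000000 − 19/800·(0))/(1+19/800) = 9641/10000 ≈ 0.964100
step 2 [1y] bond c/2=1/50: DF=(123191/125000 − 1/50·(0.964100))/(1+1/50) = 9473/10000 ≈ 0.947300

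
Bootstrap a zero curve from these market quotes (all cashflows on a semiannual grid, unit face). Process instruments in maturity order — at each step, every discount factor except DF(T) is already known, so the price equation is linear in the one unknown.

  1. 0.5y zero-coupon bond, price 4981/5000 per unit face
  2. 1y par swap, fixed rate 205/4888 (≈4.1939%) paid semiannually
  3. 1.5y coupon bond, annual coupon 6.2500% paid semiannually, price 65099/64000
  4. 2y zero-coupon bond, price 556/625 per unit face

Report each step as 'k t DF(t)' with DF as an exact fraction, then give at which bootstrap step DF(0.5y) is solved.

1 1/2 4981/5000
2 1 959/1000
3 3/2 9271/10000
4 2 556/625
DF(0.5y) is solved at step 1

step 1 [0.5y] zero: DF = P = 4981/5000 ≈ 0.996200
step 2 [1y] swap r/2=205/9776: DF=(1 − 205/9776·(0.996200))/(1+205/9776) = 959/1000 ≈ 0.959000
step 3 [1.5y] bond c/2=1/32: DF=(65099/64000 − 1/32·(0.996200+0.959000))/(1+1/32) = 9271/10000 ≈ 0.927100
step 4 [2y] zero: DF = P = 556/625 ≈ 0.889600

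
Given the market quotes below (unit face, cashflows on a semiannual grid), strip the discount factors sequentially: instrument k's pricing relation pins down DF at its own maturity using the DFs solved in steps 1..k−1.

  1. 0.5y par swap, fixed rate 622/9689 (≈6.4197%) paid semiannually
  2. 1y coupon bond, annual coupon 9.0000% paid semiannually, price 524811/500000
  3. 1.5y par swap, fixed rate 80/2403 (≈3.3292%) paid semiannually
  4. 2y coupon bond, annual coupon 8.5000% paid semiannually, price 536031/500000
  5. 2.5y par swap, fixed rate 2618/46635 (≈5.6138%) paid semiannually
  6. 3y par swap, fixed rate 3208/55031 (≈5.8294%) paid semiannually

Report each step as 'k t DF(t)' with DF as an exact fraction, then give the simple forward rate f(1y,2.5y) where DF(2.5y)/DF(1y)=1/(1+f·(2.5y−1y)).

step 1 [0.5y] swap r/2=311/9689: DF=(1 − 311/9689·(0))/(1+311/9689) = 9689/10000 ≈ 0.968900
step 2 [1y] bond c/2=9/200: DF=(524811/500000 − 9/200·(0.968900))/(1+9/200) = 9627/10000 ≈ 0.962700
step 3 [1.5y] swap r/2=40/2403: DF=(1 − 40/2403·(0.968900+0.962700))/(1+40/2403) = 119/125 ≈ 0.952000
step 4 [2y] bond c/2=17/400: DF=(536031/500000 − 17/400·(0.968900+0.962700+0.952000))/(1+17/400) = 2277/2500 ≈ 0.910800
step 5 [2.5y] swap r/2=1309/46635: DF=(1 − 1309/46635·(0.968900+0.962700+0.952000+0.910800))/(1+1309/46635) = 8691/10000 ≈ 0.869100
step 6 [3y] swap r/2=1604/55031: DF=(1 − 1604/55031·(0.968900+0.962700+0.952000+0.910800+0.869100))/(1+1604/55031) = 2099/2500 ≈ 0.839600

1 1/2 9689/10000
2 1 9627/10000
3 3/2 119/125
4 2 2277/2500
5 5/2 8691/10000
6 3 2099/2500
f(1y,2.5y) = ((9627/10000)/(8691/10000) − 1)/(3/2) = 208/2897 ≈ 7.1798%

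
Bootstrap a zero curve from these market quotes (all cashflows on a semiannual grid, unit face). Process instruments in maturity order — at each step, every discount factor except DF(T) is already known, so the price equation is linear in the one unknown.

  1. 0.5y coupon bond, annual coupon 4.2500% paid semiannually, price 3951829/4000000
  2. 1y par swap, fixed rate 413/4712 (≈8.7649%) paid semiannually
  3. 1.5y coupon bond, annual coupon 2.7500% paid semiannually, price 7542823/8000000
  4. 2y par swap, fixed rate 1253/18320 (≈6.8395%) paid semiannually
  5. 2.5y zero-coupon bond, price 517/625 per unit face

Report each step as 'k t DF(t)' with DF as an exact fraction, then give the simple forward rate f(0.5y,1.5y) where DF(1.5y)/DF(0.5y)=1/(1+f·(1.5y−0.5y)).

step 1 [0.5y] bond c/2=17/800: DF=(3951829/4000000 − 17/800·(0))/(1+17/800) = 4837/5000 ≈ 0.967400
step 2 [1y] swap r/2=413/9424: DF=(1 − 413/9424·(0.967400))/(1+413/9424) = 4587/5000 ≈ 0.917400
step 3 [1.5y] bond c/2=11/800: DF=(7542823/8000000 − 11/800·(0.967400+0.917400))/(1+11/800) = 1809/2000 ≈ 0.904500
step 4 [2y] swap r/2=1253/36640: DF=(1 − 1253/36640·(0.967400+0.917400+0.904500))/(1+1253/36640) = 8747/10000 ≈ 0.874700
step 5 [2.5y] zero: DF = P = 517/625 ≈ 0.827200

1 1/2 4837/5000
2 1 4587/5000
3 3/2 1809/2000
4 2 8747/10000
5 5/2 517/625
f(0.5y,1.5y) = ((4837/5000)/(1809/2000) − 1)/(1) = 629/9045 ≈ 6.9541%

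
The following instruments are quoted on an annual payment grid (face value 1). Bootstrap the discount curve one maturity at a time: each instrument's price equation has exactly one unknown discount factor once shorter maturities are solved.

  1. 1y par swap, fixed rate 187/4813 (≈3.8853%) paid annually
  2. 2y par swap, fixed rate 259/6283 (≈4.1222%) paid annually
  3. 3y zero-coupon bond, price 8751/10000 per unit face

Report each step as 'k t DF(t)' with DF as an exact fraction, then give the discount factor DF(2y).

1 1 4813/5000
2 2 9223/10000
3 3 8751/10000
DF(2y) = 9223/10000 ≈ 0.922300

step 1 [1y] swap r/1=187/4813: DF=(1 − 187/4813·(0))/(1+187/4813) = 4813/5000 ≈ 0.962600
step 2 [2y] swap r/1=259/6283: DF=(1 − 259/6283·(0.962600))/(1+259/6283) = 9223/10000 ≈ 0.922300
step 3 [3y] zero: DF = P = 8751/10000 ≈ 0.875100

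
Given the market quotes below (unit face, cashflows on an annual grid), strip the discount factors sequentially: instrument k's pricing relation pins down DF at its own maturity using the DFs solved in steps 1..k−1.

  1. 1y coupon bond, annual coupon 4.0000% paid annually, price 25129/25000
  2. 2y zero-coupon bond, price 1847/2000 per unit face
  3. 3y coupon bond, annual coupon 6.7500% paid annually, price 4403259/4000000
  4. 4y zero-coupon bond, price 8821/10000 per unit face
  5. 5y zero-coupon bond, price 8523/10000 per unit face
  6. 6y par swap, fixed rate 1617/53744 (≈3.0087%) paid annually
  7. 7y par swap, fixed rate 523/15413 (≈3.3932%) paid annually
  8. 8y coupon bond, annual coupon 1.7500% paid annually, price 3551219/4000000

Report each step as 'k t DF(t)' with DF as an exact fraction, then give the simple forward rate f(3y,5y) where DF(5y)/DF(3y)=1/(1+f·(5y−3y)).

step 1 [1y] bond c/1=1/25: DF=(25129/25000 − 1/25·(0))/(1+1/25) = 1933/2000 ≈ 0.966500
step 2 [2y] zero: DF = P = 1847/2000 ≈ 0.923500
step 3 [3y] bond c/1=27/400: DF=(4403259/4000000 − 27/400·(0.966500+0.923500))/(1+27/400) = 9117/10000 ≈ 0.911700
step 4 [4y] zero: DF = P = 8821/10000 ≈ 0.882100
step 5 [5y] zero: DF = P = 8523/10000 ≈ 0.852300
step 6 [6y] swap r/1=1617/53744: DF=(1 − 1617/53744·(0.966500+0.923500+0.911700+0.882100+0.852300))/(1+1617/53744) = 8383/10000 ≈ 0.838300
step 7 [7y] swap r/1=523/15413: DF=(1 − 523/15413·(0.966500+0.923500+0.911700+0.882100+0.852300+0.838300))/(1+523/15413) = 1977/2500 ≈ 0.790800
step 8 [8y] bond c/1=7/400: DF=(3551219/4000000 − 7/400·(0.966500+0.923500+0.911700+0.882100+0.852300+0.838300+0.790800))/(1+7/400) = 1533/2000 ≈ 0.766500

1 1 1933/2000
2 2 1847/2000
3 3 9117/10000
4 4 8821/10000
5 5 8523/10000
6 6 8383/10000
7 7 1977/2500
8 8 1533/2000
f(3y,5y) = ((9117/10000)/(8523/10000) − 1)/(2) = 33/947 ≈ 3.4847%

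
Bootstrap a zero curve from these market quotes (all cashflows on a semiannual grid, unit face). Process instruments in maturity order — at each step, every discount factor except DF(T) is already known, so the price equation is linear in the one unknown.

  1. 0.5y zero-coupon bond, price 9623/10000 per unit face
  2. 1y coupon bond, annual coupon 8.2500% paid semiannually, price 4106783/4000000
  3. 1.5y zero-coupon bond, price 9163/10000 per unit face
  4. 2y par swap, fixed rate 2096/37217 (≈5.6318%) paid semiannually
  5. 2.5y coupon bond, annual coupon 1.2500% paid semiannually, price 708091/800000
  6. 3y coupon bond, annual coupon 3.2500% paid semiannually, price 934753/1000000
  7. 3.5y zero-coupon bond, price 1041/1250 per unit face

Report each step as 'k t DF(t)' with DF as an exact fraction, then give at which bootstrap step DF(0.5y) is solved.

step 1 [0.5y] zero: DF = P = 9623/10000 ≈ 0.962300
step 2 [1y] bond c/2=33/800: DF=(4106783/4000000 − 33/800·(0.962300))/(1+33/800) = 9479/10000 ≈ 0.947900
step 3 [1.5y] zero: DF = P = 9163/10000 ≈ 0.916300
step 4 [2y] swap r/2=1048/37217: DF=(1 − 1048/37217·(0.962300+0.947900+0.916300))/(1+1048/37217) = 1119/1250 ≈ 0.895200
step 5 [2.5y] bond c/2=1/160: DF=(708091/800000 − 1/160·(0.962300+0.947900+0.916300+0.895200))/(1+1/160) = 1713/2000 ≈ 0.856500
step 6 [3y] bond c/2=13/800: DF=(934753/1000000 − 13/800·(0.962300+0.947900+0.916300+0.895200+0.856500))/(1+13/800) = 4233/5000 ≈ 0.846600
step 7 [3.5y] zero: DF = P = 1041/1250 ≈ 0.832800

1 1/2 9623/10000
2 1 9479/10000
3 3/2 9163/10000
4 2 1119/1250
5 5/2 1713/2000
6 3 4233/5000
7 7/2 1041/1250
DF(0.5y) is solved at step 1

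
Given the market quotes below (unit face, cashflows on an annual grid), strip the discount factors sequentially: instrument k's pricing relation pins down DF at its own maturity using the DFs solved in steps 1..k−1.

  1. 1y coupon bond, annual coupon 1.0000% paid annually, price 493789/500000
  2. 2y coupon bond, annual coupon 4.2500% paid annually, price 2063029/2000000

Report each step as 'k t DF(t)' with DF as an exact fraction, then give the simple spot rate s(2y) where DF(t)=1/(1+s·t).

step 1 [1y] bond c/1=1/100: DF=(493789/500000 − 1/100·(0))/(1+1/100) = 4889/5000 ≈ 0.977800
step 2 [2y] bond c/1=17/400: DF=(2063029/2000000 − 17/400·(0.977800))/(1+17/400) = 1187/1250 ≈ 0.949600

1 1 4889/5000
2 2 1187/1250
s(2y) = (1/(1187/1250) − 1)/(2) = 63/2374 ≈ 2.6537%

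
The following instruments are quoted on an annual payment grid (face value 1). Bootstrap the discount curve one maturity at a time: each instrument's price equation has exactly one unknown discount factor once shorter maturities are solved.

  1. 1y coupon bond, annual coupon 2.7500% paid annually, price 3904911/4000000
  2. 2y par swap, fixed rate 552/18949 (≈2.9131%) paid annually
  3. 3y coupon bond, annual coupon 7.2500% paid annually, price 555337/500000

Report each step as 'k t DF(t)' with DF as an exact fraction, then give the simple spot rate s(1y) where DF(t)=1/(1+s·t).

1 1 9501/10000
2 2 1181/1250
3 3 363/400
s(1y) = (1/(9501/10000) − 1)/(1) = 499/9501 ≈ 5.2521%

step 1 [1y] bond c/1=11/400: DF=(3904911/4000000 − 11/400·(0))/(1+11/400) = 9501/10000 ≈ 0.950100
step 2 [2y] swap r/1=552/18949: DF=(1 − 552/18949·(0.950100))/(1+552/18949) = 1181/1250 ≈ 0.944800
step 3 [3y] bond c/1=29/400: DF=(555337/500000 − 29/400·(0.950100+0.944800))/(1+29/400) = 363/400 ≈ 0.907500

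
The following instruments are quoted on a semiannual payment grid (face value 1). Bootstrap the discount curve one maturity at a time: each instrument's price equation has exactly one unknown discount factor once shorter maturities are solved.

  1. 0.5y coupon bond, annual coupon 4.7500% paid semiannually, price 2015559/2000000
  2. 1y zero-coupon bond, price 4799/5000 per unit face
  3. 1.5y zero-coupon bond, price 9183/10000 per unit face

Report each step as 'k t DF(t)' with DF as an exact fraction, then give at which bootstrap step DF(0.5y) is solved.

1 1/2 2461/2500
2 1 4799/5000
3 3/2 9183/10000
DF(0.5y) is solved at step 1

step 1 [0.5y] bond c/2=19/800: DF=(2015559/2000000 − 19/800·(0))/(1+19/800) = 2461/2500 ≈ 0.984400
step 2 [1y] zero: DF = P = 4799/5000 ≈ 0.959800
step 3 [1.5y] zero: DF = P = 9183/10000 ≈ 0.918300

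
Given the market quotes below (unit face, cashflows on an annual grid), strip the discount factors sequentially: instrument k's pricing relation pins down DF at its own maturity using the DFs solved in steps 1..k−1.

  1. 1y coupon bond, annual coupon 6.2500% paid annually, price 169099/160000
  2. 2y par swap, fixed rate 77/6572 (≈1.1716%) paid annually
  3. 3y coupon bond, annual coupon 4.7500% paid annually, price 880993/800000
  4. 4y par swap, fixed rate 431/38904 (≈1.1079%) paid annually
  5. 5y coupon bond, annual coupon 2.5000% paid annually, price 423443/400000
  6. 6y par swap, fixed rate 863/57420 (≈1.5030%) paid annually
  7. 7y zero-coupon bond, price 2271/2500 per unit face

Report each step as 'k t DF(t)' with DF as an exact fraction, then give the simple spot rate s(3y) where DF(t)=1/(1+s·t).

step 1 [1y] bond c/1=1/16: DF=(169099/160000 − 1/16·(0))/(1+1/16) = 9947/10000 ≈ 0.994700
step 2 [2y] swap r/1=77/6572: DF=(1 − 77/6572·(0.994700))/(1+77/6572) = 9769/10000 ≈ 0.976900
step 3 [3y] bond c/1=19/400: DF=(880993/800000 − 19/400·(0.994700+0.976900))/(1+19/400) = 9619/10000 ≈ 0.961900
step 4 [4y] swap r/1=431/38904: DF=(1 − 431/38904·(0.994700+0.976900+0.961900))/(1+431/38904) = 9569/10000 ≈ 0.956900
step 5 [5y] bond c/1=1/40: DF=(423443/400000 − 1/40·(0.994700+0.976900+0.961900+0.956900))/(1+1/40) = 9379/10000 ≈ 0.937900
step 6 [6y] swap r/1=863/57420: DF=(1 − 863/57420·(0.994700+0.976900+0.961900+0.956900+0.937900))/(1+863/57420) = 9137/10000 ≈ 0.913700
step 7 [7y] zero: DF = P = 2271/2500 ≈ 0.908400

1 1 9947/10000
2 2 9769/10000
3 3 9619/10000
4 4 9569/10000
5 5 9379/10000
6 6 9137/10000
7 7 2271/2500
s(3y) = (1/(9619/10000) − 1)/(3) = 127/9619 ≈ 1.3203%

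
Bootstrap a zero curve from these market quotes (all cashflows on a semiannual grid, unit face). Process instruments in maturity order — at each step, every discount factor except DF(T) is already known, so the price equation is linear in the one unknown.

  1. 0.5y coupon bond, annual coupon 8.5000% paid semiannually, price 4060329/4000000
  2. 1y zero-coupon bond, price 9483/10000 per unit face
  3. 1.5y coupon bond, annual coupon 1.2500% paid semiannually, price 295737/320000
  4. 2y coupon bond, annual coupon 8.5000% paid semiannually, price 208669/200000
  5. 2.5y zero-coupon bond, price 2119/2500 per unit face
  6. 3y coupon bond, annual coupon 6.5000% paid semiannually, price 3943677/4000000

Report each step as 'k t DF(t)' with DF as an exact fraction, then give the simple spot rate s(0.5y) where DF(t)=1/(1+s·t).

step 1 [0.5y] bond c/2=17/400: DF=(4060329/4000000 − 17/400·(0))/(1+17/400) = 9737/10000 ≈ 0.973700
step 2 [1y] zero: DF = P = 9483/10000 ≈ 0.948300
step 3 [1.5y] bond c/2=1/160: DF=(295737/320000 − 1/160·(0.973700+0.948300))/(1+1/160) = 1813/2000 ≈ 0.906500
step 4 [2y] bond c/2=17/400: DF=(208669/200000 − 17/400·(0.973700+0.948300+0.906500))/(1+17/400) = 1771/2000 ≈ 0.885500
step 5 [2.5y] zero: DF = P = 2119/2500 ≈ 0.847600
step 6 [3y] bond c/2=13/400: DF=(3943677/4000000 − 13/400·(0.973700+0.948300+0.906500+0.885500+0.847600))/(1+13/400) = 8113/10000 ≈ 0.811300

1 1/2 9737/10000
2 1 9483/10000
3 3/2 1813/2000
4 2 1771/2000
5 5/2 2119/2500
6 3 8113/10000
s(0.5y) = (1/(9737/10000) − 1)/(1/2) = 526/9737 ≈ 5.4021%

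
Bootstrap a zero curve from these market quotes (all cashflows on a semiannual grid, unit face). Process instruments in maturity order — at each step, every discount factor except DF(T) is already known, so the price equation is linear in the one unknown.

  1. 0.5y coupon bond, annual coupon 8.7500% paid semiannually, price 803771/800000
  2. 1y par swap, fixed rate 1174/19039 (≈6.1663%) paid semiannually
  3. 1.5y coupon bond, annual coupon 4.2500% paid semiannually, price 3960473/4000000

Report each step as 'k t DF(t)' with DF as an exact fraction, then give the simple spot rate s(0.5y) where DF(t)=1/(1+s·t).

1 1/2 4813/5000
2 1 9413/10000
3 3/2 9299/10000
s(0.5y) = (1/(4813/5000) − 1)/(1/2) = 374/4813 ≈ 7.7706%

step 1 [0.5y] bond c/2=7/160: DF=(803771/800000 − 7/160·(0))/(1+7/160) = 4813/5000 ≈ 0.962600
step 2 [1y] swap r/2=587/19039: DF=(1 − 587/19039·(0.962600))/(1+587/19039) = 9413/10000 ≈ 0.941300
step 3 [1.5y] bond c/2=17/800: DF=(3960473/4000000 − 17/800·(0.962600+0.941300))/(1+17/800) = 9299/10000 ≈ 0.929900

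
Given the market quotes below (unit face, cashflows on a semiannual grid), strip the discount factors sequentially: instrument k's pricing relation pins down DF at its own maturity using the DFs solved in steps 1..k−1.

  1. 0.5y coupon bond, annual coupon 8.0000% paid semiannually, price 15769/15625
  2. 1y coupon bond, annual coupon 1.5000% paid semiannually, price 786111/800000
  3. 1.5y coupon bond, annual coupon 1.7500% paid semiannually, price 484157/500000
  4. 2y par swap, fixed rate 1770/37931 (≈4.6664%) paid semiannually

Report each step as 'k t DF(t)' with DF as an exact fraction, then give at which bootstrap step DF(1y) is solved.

step 1 [0.5y] bond c/2=1/25: DF=(15769/15625 − 1/25·(0))/(1+1/25) = 1213/1250 ≈ 0.970400
step 2 [1y] bond c/2=3/400: DF=(786111/800000 − 3/400·(0.970400))/(1+3/400) = 9681/10000 ≈ 0.968100
step 3 [1.5y] bond c/2=7/800: DF=(484157/500000 − 7/800·(0.970400+0.968100))/(1+7/800) = 9431/10000 ≈ 0.943100
step 4 [2y] swap r/2=885/37931: DF=(1 − 885/37931·(0.970400+0.968100+0.943100))/(1+885/37931) = 1823/2000 ≈ 0.911500

1 1/2 1213/1250
2 1 9681/10000
3 3/2 9431/10000
4 2 1823/2000
DF(1y) is solved at step 2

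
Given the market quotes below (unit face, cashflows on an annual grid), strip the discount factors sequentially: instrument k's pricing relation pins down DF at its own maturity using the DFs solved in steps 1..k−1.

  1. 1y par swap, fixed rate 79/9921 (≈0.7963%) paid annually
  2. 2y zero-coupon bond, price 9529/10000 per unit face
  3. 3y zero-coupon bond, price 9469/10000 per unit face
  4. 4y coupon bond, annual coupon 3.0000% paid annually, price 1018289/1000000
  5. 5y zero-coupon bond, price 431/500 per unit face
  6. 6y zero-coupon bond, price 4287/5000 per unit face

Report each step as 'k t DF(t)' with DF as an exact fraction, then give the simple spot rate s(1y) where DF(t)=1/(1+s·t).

step 1 [1y] swap r/1=79/9921: DF=(1 − 79/9921·(0))/(1+79/9921) = 9921/10000 ≈ 0.992100
step 2 [2y] zero: DF = P = 9529/10000 ≈ 0.952900
step 3 [3y] zero: DF = P = 9469/10000 ≈ 0.946900
step 4 [4y] bond c/1=3/100: DF=(1018289/1000000 − 3/100·(0.992100+0.952900+0.946900))/(1+3/100) = 2261/2500 ≈ 0.904400
step 5 [5y] zero: DF = P = 431/500 ≈ 0.862000
step 6 [6y] zero: DF = P = 4287/5000 ≈ 0.857400

1 1 9921/10000
2 2 9529/10000
3 3 9469/10000
4 4 2261/2500
5 5 431/500
6 6 4287/5000
s(1y) = (1/(9921/10000) − 1)/(1) = 79/9921 ≈ 0.7963%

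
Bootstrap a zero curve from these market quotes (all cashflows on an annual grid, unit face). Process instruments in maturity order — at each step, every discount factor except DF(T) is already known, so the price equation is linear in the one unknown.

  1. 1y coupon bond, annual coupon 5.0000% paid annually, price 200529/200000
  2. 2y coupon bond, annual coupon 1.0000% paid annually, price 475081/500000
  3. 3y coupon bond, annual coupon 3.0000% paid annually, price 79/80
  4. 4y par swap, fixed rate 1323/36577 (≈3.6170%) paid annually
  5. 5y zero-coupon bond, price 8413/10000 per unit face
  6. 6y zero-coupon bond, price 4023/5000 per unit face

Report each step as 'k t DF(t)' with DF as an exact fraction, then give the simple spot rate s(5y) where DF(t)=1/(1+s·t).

step 1 [1y] bond c/1=1/20: DF=(200529/200000 − 1/20·(0))/(1+1/20) = 9549/10000 ≈ 0.954900
step 2 [2y] bond c/1=1/100: DF=(475081/500000 − 1/100·(0.954900))/(1+1/100) = 9313/10000 ≈ 0.931300
step 3 [3y] bond c/1=3/100: DF=(79/80 − 3/100·(0.954900+0.931300))/(1+3/100) = 4519/5000 ≈ 0.903800
step 4 [4y] swap r/1=1323/36577: DF=(1 − 1323/36577·(0.954900+0.931300+0.903800))/(1+1323/36577) = 8677/10000 ≈ 0.867700
step 5 [5y] zero: DF = P = 8413/10000 ≈ 0.841300
step 6 [6y] zero: DF = P = 4023/5000 ≈ 0.804600

1 1 9549/10000
2 2 9313/10000
3 3 4519/5000
4 4 8677/10000
5 5 8413/10000
6 6 4023/5000
s(5y) = (1/(8413/10000) − 1)/(5) = 1587/42065 ≈ 3.7727%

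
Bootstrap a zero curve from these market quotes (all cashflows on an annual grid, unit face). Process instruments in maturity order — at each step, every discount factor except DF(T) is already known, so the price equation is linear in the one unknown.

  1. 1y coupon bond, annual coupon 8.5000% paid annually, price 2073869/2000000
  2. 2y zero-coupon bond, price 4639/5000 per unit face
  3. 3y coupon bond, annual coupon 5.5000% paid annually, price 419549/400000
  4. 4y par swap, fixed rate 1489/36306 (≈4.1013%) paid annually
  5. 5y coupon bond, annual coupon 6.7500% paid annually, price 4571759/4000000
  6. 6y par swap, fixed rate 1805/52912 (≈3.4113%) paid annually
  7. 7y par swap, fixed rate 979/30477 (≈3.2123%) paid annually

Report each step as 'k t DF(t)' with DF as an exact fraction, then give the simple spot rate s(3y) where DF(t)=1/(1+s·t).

1 1 9557/10000
2 2 4639/5000
3 3 112/125
4 4 8511/10000
5 5 8411/10000
6 6 1639/2000
7 7 4021/5000
s(3y) = (1/(112/125) − 1)/(3) = 13/336 ≈ 3.8690%

step 1 [1y] bond c/1=17/200: DF=(2073869/2000000 − 17/200·(0))/(1+17/200) = 9557/10000 ≈ 0.955700
step 2 [2y] zero: DF = P = 4639/5000 ≈ 0.927800
step 3 [3y] bond c/1=11/200: DF=(419549/400000 − 11/200·(0.955700+0.927800))/(1+11/200) = 112/125 ≈ 0.896000
step 4 [4y] swap r/1=1489/36306: DF=(1 − 1489/36306·(0.955700+0.927800+0.896000))/(1+1489/36306) = 8511/10000 ≈ 0.851100
step 5 [5y] bond c/1=27/400: DF=(4571759/4000000 − 27/400·(0.955700+0.927800+0.896000+0.851100))/(1+27/400) = 8411/10000 ≈ 0.841100
step 6 [6y] swap r/1=1805/52912: DF=(1 − 1805/52912·(0.955700+0.927800+0.896000+0.851100+0.841100))/(1+1805/52912) = 1639/2000 ≈ 0.819500
step 7 [7y] swap r/1=979/30477: DF=(1 − 979/30477·(0.955700+0.927800+0.896000+0.851100+0.841100+0.819500))/(1+979/30477) = 4021/5000 ≈ 0.804200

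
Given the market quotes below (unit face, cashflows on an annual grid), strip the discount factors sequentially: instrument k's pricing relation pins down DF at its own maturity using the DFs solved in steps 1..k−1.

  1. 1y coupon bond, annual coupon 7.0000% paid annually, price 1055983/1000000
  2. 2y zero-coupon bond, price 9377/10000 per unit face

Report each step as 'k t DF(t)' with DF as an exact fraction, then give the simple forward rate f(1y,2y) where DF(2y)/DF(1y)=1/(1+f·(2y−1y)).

1 1 9869/10000
2 2 9377/10000
f(1y,2y) = ((9869/10000)/(9377/10000) − 1)/(1) = 492/9377 ≈ 5.2469%

step 1 [1y] bond c/1=7/100: DF=(1055983/1000000 − 7/100·(0))/(1+7/100) = 9869/10000 ≈ 0.986900
step 2 [2y] zero: DF = P = 9377/10000 ≈ 0.937700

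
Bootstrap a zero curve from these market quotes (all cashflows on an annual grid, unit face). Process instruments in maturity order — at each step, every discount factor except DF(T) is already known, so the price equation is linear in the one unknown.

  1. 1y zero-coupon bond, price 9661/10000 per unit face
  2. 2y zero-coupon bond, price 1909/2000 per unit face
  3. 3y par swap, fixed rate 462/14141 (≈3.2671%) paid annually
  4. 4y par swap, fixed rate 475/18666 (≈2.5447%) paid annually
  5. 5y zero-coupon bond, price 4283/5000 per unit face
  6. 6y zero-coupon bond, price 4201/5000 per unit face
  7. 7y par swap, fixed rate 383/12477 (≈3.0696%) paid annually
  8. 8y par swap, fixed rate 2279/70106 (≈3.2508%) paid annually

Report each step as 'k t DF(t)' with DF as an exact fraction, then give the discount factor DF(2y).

step 1 [1y] zero: DF = P = 9661/10000 ≈ 0.966100
step 2 [2y] zero: DF = P = 1909/2000 ≈ 0.954500
step 3 [3y] swap r/1=462/14141: DF=(1 − 462/14141·(0.966100+0.954500))/(1+462/14141) = 2269/2500 ≈ 0.907600
step 4 [4y] swap r/1=475/18666: DF=(1 − 475/18666·(0.966100+0.954500+0.907600))/(1+475/18666) = 181/200 ≈ 0.905000
step 5 [5y] zero: DF = P = 4283/5000 ≈ 0.856600
step 6 [6y] zero: DF = P = 4201/5000 ≈ 0.840200
step 7 [7y] swap r/1=383/12477: DF=(1 − 383/12477·(0.966100+0.954500+0.907600+0.905000+0.856600+0.840200))/(1+383/12477) = 1617/2000 ≈ 0.808500
step 8 [8y] swap r/1=2279/70106: DF=(1 − 2279/70106·(0.966100+0.954500+0.907600+0.905000+0.856600+0.840200+0.808500))/(1+2279/70106) = 7721/10000 ≈ 0.772100

1 1 9661/10000
2 2 1909/2000
3 3 2269/2500
4 4 181/200
5 5 4283/5000
6 6 4201/5000
7 7 1617/2000
8 8 7721/10000
DF(2y) = 1909/2000 ≈ 0.954500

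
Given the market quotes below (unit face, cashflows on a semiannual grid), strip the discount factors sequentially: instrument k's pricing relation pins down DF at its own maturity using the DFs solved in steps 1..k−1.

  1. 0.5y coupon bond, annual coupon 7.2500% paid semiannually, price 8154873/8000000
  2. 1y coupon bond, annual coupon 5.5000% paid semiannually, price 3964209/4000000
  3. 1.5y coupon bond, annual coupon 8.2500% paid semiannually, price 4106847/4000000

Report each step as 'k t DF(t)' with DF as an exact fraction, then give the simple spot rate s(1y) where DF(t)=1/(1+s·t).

step 1 [0.5y] bond c/2=29/800: DF=(8154873/8000000 − 29/800·(0))/(1+29/800) = 9837/10000 ≈ 0.983700
step 2 [1y] bond c/2=11/400: DF=(3964209/4000000 − 11/400·(0.983700))/(1+11/400) = 4691/5000 ≈ 0.938200
step 3 [1.5y] bond c/2=33/800: DF=(4106847/4000000 − 33/800·(0.983700+0.938200))/(1+33/800) = 9099/10000 ≈ 0.909900

1 1/2 9837/10000
2 1 4691/5000
3 3/2 9099/10000
s(1y) = (1/(4691/5000) − 1)/(1) = 309/4691 ≈ 6.5871%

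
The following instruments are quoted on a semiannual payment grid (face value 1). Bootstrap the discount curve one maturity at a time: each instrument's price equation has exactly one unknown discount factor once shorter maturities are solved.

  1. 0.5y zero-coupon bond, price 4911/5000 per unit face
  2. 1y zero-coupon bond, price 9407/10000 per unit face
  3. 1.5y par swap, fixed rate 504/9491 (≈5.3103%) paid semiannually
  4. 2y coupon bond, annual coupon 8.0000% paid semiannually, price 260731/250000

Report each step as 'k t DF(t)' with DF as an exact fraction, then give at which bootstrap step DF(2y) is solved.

step 1 [0.5y] zero: DF = P = 4911/5000 ≈ 0.982200
step 2 [1y] zero: DF = P = 9407/10000 ≈ 0.940700
step 3 [1.5y] swap r/2=252/9491: DF=(1 − 252/9491·(0.982200+0.940700))/(1+252/9491) = 2311/2500 ≈ 0.924400
step 4 [2y] bond c/2=1/25: DF=(260731/250000 − 1/25·(0.982200+0.940700+0.924400))/(1+1/25) = 8933/10000 ≈ 0.893300

1 1/2 4911/5000
2 1 9407/10000
3 3/2 2311/2500
4 2 8933/10000
DF(2y) is solved at step 4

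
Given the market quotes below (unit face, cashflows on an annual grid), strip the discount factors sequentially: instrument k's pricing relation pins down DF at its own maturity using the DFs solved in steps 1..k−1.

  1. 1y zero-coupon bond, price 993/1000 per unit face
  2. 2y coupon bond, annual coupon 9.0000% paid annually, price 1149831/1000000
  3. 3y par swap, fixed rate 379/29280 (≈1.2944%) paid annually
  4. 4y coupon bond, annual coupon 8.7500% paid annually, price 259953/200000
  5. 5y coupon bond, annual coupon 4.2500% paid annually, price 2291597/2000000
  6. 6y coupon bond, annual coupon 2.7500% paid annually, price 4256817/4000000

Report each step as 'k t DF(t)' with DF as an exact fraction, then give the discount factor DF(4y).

step 1 [1y] zero: DF = P = 993/1000 ≈ 0.993000
step 2 [2y] bond c/1=9/100: DF=(1149831/1000000 − 9/100·(0.993000))/(1+9/100) = 9729/10000 ≈ 0.972900
step 3 [3y] swap r/1=379/29280: DF=(1 − 379/29280·(0.993000+0.972900))/(1+379/29280) = 9621/10000 ≈ 0.962100
step 4 [4y] bond c/1=7/80: DF=(259953/200000 − 7/80·(0.993000+0.972900+0.962100))/(1+7/80) = 2399/2500 ≈ 0.959600
step 5 [5y] bond c/1=17/400: DF=(2291597/2000000 − 17/400·(0.993000+0.972900+0.962100+0.959600))/(1+17/400) = 4703/5000 ≈ 0.940600
step 6 [6y] bond c/1=11/400: DF=(4256817/4000000 − 11/400·(0.993000+0.972900+0.962100+0.959600+0.940600))/(1+11/400) = 1813/2000 ≈ 0.906500

1 1 993/1000
2 2 9729/10000
3 3 9621/10000
4 4 2399/2500
5 5 4703/5000
6 6 1813/2000
DF(4y) = 2399/2500 ≈ 0.959600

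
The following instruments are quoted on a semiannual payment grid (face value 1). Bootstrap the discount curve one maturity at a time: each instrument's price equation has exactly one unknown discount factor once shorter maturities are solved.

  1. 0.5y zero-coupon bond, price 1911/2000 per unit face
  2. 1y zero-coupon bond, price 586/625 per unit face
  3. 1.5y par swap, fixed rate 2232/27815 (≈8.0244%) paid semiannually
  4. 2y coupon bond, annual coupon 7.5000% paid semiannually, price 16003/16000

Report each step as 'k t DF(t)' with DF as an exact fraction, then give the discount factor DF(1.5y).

step 1 [0.5y] zero: DF = P = 1911/2000 ≈ 0.955500
step 2 [1y] zero: DF = P = 586/625 ≈ 0.937600
step 3 [1.5y] swap r/2=1116/27815: DF=(1 − 1116/27815·(0.955500+0.937600))/(1+1116/27815) = 2221/2500 ≈ 0.888400
step 4 [2y] bond c/2=3/80: DF=(16003/16000 − 3/80·(0.955500+0.937600+0.888400))/(1+3/80) = 1727/2000 ≈ 0.863500

1 1/2 1911/2000
2 1 586/625
3 3/2 2221/2500
4 2 1727/2000
DF(1.5y) = 2221/2500 ≈ 0.888400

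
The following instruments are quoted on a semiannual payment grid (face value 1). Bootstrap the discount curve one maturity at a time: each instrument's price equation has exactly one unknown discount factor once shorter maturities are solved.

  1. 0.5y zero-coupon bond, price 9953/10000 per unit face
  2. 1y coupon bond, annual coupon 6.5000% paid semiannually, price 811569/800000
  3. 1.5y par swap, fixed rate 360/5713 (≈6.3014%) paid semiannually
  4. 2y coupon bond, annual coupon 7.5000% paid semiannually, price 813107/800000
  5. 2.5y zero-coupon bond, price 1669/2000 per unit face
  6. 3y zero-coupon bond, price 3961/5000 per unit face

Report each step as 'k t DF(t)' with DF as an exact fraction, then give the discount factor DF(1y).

1 1/2 9953/10000
2 1 1189/1250
3 3/2 91/100
4 2 2191/2500
5 5/2 1669/2000
6 3 3961/5000
DF(1y) = 1189/1250 ≈ 0.951200

step 1 [0.5y] zero: DF = P = 9953/10000 ≈ 0.995300
step 2 [1y] bond c/2=13/400: DF=(811569/800000 − 13/400·(0.995300))/(1+13/400) = 1189/1250 ≈ 0.951200
step 3 [1.5y] swap r/2=180/5713: DF=(1 − 180/5713·(0.995300+0.951200))/(1+180/5713) = 91/100 ≈ 0.910000
step 4 [2y] bond c/2=3/80: DF=(813107/800000 − 3/80·(0.995300+0.951200+0.910000))/(1+3/80) = 2191/2500 ≈ 0.876400
step 5 [2.5y] zero: DF = P = 1669/2000 ≈ 0.834500
step 6 [3y] zero: DF = P = 3961/5000 ≈ 0.792200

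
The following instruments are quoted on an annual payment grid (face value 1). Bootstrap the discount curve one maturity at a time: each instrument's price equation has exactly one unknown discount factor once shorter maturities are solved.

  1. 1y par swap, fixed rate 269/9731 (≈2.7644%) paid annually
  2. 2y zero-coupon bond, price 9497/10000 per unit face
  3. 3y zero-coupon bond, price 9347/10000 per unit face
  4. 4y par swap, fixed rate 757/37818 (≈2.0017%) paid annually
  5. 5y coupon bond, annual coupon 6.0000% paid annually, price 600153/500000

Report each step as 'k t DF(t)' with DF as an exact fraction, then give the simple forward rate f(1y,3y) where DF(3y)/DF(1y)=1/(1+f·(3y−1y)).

step 1 [1y] swap r/1=269/9731: DF=(1 − 269/9731·(0))/(1+269/9731) = 9731/10000 ≈ 0.973100
step 2 [2y] zero: DF = P = 9497/10000 ≈ 0.949700
step 3 [3y] zero: DF = P = 9347/10000 ≈ 0.934700
step 4 [4y] swap r/1=757/37818: DF=(1 − 757/37818·(0.973100+0.949700+0.934700))/(1+757/37818) = 9243/10000 ≈ 0.924300
step 5 [5y] bond c/1=3/50: DF=(600153/500000 − 3/50·(0.973100+0.949700+0.934700+0.924300))/(1+3/50) = 9183/10000 ≈ 0.918300

1 1 9731/10000
2 2 9497/10000
3 3 9347/10000
4 4 9243/10000
5 5 9183/10000
f(1y,3y) = ((9731/10000)/(9347/10000) − 1)/(2) = 192/9347 ≈ 2.0541%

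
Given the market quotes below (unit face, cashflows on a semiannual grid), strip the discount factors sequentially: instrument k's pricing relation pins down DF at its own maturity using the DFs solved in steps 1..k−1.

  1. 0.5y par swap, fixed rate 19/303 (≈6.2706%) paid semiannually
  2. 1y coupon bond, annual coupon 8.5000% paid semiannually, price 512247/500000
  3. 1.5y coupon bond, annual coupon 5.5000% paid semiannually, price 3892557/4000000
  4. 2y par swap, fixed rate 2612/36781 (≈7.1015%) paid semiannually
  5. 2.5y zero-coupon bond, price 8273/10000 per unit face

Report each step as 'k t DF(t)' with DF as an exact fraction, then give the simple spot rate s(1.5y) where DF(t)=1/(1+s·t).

1 1/2 606/625
2 1 1179/1250
3 3/2 8959/10000
4 2 4347/5000
5 5/2 8273/10000
s(1.5y) = (1/(8959/10000) − 1)/(3/2) = 694/8959 ≈ 7.7464%

step 1 [0.5y] swap r/2=19/606: DF=(1 − 19/606·(0))/(1+19/606) = 606/625 ≈ 0.969600
step 2 [1y] bond c/2=17/400: DF=(512247/500000 − 17/400·(0.969600))/(1+17/400) = 1179/1250 ≈ 0.943200
step 3 [1.5y] bond c/2=11/400: DF=(3892557/4000000 − 11/400·(0.969600+0.943200))/(1+11/400) = 8959/10000 ≈ 0.895900
step 4 [2y] swap r/2=1306/36781: DF=(1 − 1306/36781·(0.969600+0.943200+0.895900))/(1+1306/36781) = 4347/5000 ≈ 0.869400
step 5 [2.5y] zero: DF = P = 8273/10000 ≈ 0.827300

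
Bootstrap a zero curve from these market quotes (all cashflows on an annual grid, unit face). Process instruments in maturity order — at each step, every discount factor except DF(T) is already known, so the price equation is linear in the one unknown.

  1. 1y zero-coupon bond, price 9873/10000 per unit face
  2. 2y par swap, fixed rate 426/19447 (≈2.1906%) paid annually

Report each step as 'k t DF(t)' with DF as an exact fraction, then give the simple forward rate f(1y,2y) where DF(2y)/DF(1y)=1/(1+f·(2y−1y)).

step 1 [1y] zero: DF = P = 9873/10000 ≈ 0.987300
step 2 [2y] swap r/1=426/19447: DF=(1 − 426/19447·(0.987300))/(1+426/19447) = 4787/5000 ≈ 0.957400

1 1 9873/10000
2 2 4787/5000
f(1y,2y) = ((9873/10000)/(4787/5000) − 1)/(1) = 299/9574 ≈ 3.1230%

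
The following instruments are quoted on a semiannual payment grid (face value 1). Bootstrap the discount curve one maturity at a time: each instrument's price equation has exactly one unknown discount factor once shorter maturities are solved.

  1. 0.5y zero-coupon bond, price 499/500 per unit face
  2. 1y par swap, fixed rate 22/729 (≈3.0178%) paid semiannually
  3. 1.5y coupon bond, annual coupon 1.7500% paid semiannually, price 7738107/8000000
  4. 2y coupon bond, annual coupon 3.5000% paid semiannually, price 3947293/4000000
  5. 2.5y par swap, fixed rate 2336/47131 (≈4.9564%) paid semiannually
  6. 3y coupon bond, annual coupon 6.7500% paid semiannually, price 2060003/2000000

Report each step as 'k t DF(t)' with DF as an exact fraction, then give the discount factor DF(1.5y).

step 1 [0.5y] zero: DF = P = 499/500 ≈ 0.998000
step 2 [1y] swap r/2=11/729: DF=(1 − 11/729·(0.998000))/(1+11/729) = 9703/10000 ≈ 0.970300
step 3 [1.5y] bond c/2=7/800: DF=(7738107/8000000 − 7/800·(0.998000+0.970300))/(1+7/800) = 4709/5000 ≈ 0.941800
step 4 [2y] bond c/2=7/400: DF=(3947293/4000000 − 7/400·(0.998000+0.970300+0.941800))/(1+7/400) = 4599/5000 ≈ 0.919800
step 5 [2.5y] swap r/2=1168/47131: DF=(1 − 1168/47131·(0.998000+0.970300+0.941800+0.919800))/(1+1168/47131) = 552/625 ≈ 0.883200
step 6 [3y] bond c/2=27/800: DF=(2060003/2000000 − 27/800·(0.998000+0.970300+0.941800+0.919800+0.883200))/(1+27/800) = 337/400 ≈ 0.842500

1 1/2 499/500
2 1 9703/10000
3 3/2 4709/5000
4 2 4599/5000
5 5/2 552/625
6 3 337/400
DF(1.5y) = 4709/5000 ≈ 0.941800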